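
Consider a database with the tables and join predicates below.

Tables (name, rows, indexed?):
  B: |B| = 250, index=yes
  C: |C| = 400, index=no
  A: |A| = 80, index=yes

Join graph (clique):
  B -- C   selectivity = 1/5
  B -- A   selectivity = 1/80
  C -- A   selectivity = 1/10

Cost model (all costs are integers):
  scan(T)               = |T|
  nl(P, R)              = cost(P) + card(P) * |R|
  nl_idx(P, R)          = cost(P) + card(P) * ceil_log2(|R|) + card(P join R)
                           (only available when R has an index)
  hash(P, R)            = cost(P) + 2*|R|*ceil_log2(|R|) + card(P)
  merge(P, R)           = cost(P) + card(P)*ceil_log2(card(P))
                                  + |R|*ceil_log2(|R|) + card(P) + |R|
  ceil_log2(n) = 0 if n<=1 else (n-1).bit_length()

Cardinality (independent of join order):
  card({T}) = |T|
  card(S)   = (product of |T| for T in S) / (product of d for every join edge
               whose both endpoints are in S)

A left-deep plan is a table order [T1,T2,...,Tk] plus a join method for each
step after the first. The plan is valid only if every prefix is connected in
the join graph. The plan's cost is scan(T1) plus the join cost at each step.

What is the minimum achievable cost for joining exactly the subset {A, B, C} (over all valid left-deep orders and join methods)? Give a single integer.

7220

Selinger DP over subsets of {A,B,C}:
  {B}: scan cost=250, card=250
  {C}: scan cost=400, card=400
  {A}: scan cost=80, card=80
  {BC}: card=20000; try (B,hash)→4800, (C,merge)→6500, (B,merge)→6650, (C,hash)→7700, (B,nl_idx)→23600, (C,nl)→100250 …(+1); best=4800 via (B,hash)
  {AB}: card=250; try (B,nl_idx)→970, (A,hash)→1620, (A,nl_idx)→2250, (B,merge)→2970, (A,merge)→3140, (B,hash)→4160 …(+2); best=970 via (B,nl_idx)
  {AC}: card=3200; try (A,hash)→1920, (C,merge)→4720, (A,merge)→5040, (A,nl_idx)→6400, (C,hash)→7360, (C,nl)→32080 …(+1); best=1920 via (A,hash)
  {ABC}: card=2000; try (C,merge)→7220, (C,hash)→8420, (B,hash)→9120, (A,hash)→25920, (B,nl_idx)→29520, (B,merge)→45770 …(+5); best=7220 via (C,merge)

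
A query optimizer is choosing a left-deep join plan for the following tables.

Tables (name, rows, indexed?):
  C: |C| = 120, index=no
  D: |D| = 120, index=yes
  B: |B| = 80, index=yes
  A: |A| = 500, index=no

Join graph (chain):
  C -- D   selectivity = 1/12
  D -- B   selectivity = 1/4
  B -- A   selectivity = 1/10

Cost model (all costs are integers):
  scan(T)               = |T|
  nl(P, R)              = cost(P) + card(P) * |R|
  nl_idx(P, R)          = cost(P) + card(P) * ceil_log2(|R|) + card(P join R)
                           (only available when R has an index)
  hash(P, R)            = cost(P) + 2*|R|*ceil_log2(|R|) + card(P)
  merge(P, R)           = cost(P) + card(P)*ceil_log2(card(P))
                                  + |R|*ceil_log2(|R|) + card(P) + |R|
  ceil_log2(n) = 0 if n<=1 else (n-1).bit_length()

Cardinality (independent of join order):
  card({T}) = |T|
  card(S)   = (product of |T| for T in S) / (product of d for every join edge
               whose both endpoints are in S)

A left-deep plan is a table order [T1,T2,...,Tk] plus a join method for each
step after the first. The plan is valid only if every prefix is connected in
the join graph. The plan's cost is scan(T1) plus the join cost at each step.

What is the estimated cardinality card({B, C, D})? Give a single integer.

24000

Tables in S: B(80), C(120), D(120)
Edges inside S: C-D(d=12), D-B(d=4)
numerator = 80 * 120 * 120 = 1152000
denominator = 12 * 4 = 48
card(S) = 1152000 / 48 = 24000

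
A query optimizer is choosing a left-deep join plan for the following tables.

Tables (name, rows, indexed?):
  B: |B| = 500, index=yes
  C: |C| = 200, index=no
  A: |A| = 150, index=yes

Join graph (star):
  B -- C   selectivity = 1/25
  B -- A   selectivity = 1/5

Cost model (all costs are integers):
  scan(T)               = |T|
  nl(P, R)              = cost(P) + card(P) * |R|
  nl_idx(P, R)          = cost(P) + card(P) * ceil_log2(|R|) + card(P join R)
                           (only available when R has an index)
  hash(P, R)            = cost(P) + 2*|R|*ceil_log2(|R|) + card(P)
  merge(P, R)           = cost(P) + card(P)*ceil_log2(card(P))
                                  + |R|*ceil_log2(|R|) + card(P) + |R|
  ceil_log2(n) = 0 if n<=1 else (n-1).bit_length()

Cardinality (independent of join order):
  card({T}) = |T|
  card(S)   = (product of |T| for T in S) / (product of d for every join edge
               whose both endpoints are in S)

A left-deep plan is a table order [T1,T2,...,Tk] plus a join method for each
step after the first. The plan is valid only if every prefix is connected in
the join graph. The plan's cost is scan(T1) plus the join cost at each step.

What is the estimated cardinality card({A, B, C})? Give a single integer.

Tables in S: A(150), B(500), C(200)
Edges inside S: B-C(d=25), B-A(d=5)
numerator = 150 * 500 * 200 = 15000000
denominator = 25 * 5 = 125
card(S) = 15000000 / 125 = 120000

120000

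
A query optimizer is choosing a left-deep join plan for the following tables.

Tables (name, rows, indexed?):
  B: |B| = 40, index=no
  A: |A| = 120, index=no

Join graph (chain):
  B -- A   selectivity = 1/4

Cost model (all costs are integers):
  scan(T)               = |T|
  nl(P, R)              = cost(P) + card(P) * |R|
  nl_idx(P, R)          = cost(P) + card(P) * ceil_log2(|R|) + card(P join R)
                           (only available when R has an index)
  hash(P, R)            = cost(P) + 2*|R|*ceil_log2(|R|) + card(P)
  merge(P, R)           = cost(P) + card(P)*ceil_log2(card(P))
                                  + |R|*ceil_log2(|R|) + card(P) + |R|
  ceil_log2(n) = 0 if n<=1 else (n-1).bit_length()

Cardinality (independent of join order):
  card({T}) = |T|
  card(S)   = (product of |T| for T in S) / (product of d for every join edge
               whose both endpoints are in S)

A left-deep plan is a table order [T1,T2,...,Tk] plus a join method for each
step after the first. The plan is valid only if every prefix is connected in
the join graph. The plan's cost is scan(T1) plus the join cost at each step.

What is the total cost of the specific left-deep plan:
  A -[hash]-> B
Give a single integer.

720

step 1: scan A: cost=120, card=120
step 2: join B via hash
    card(P join B) = 120*40/(4) = 1200
    cost = 120 + 2*40*6 + 120 = 720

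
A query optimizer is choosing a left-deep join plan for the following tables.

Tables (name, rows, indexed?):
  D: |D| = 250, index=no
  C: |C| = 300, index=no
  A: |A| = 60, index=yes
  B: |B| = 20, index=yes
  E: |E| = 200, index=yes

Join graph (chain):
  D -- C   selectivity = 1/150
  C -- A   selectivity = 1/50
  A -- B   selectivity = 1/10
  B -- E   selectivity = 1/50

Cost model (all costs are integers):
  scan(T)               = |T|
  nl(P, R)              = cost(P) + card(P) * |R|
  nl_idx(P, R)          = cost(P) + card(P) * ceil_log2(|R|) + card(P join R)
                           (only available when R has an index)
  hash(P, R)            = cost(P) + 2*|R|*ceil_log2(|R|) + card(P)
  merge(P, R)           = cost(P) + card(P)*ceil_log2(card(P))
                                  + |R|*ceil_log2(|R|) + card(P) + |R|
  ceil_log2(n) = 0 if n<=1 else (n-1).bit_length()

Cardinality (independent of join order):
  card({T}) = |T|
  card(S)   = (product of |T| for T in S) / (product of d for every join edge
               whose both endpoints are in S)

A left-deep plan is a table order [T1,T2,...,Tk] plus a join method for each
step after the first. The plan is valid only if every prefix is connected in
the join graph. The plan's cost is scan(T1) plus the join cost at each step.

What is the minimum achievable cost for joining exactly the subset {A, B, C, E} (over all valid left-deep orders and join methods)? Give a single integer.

5800

Selinger DP over subsets of {A,B,C,E}:
  {C}: scan cost=300, card=300
  {A}: scan cost=60, card=60
  {B}: scan cost=20, card=20
  {E}: scan cost=200, card=200
  {AC}: card=360; try (A,hash)→1320, (A,nl_idx)→2460, (C,merge)→3480, (A,merge)→3720, (C,hash)→5520, (C,nl)→18060 …(+1); best=1320 via (A,hash)
  {AB}: card=120; try (A,nl_idx)→260, (B,hash)→320, (B,nl_idx)→480, (A,merge)→560, (B,merge)→600, (A,hash)→760 …(+2); best=260 via (A,nl_idx)
  {BE}: card=80; try (E,nl_idx)→260, (B,hash)→600, (B,nl_idx)→1280, (E,merge)→1940, (B,merge)→2120, (E,hash)→3240 …(+2); best=260 via (E,nl_idx)
  {ABC}: card=720; try (B,hash)→1880, (B,nl_idx)→3840, (C,merge)→4220, (B,merge)→5040, (C,hash)→5780, (B,nl)→8520 …(+1); best=1880 via (B,hash)
  {ABE}: card=480; try (A,hash)→1060, (A,nl_idx)→1220, (A,merge)→1320, (E,nl_idx)→1700, (E,merge)→3020, (E,hash)→3580 …(+2); best=1060 via (A,hash)
  {ABCE}: card=2880; try (E,hash)→5800, (C,hash)→6940, (C,merge)→8860, (E,nl_idx)→10520, (E,merge)→11600, (C,nl)→145060 …(+1); best=5800 via (E,hash)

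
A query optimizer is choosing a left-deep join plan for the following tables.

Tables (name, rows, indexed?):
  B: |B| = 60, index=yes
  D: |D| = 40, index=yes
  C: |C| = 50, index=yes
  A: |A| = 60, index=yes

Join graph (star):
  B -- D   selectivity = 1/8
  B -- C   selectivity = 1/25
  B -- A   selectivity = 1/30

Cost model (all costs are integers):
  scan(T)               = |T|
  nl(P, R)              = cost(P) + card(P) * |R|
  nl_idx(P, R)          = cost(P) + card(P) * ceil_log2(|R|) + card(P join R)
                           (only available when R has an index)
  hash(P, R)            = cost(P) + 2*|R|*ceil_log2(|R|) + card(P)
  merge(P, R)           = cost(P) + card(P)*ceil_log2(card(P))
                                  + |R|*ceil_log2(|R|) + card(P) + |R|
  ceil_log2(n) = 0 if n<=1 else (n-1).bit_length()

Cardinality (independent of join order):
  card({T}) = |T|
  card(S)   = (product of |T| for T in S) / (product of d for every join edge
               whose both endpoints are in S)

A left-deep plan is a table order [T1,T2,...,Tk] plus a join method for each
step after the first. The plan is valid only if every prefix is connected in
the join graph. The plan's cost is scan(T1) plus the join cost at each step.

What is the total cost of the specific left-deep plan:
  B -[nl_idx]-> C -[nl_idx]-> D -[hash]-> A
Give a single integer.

step 1: scan B: cost=60, card=60
step 2: join C via nl_idx
    card(P join C) = 60*50/(25) = 120
    cost = 60 + 60*6 + 120 = 540
step 3: join D via nl_idx
    card(P join D) = 120*40/(8) = 600
    cost = 540 + 120*6 + 600 = 1860
step 4: join A via hash
    card(P join A) = 600*60/(30) = 1200
    cost = 1860 + 2*60*6 + 600 = 3180

3180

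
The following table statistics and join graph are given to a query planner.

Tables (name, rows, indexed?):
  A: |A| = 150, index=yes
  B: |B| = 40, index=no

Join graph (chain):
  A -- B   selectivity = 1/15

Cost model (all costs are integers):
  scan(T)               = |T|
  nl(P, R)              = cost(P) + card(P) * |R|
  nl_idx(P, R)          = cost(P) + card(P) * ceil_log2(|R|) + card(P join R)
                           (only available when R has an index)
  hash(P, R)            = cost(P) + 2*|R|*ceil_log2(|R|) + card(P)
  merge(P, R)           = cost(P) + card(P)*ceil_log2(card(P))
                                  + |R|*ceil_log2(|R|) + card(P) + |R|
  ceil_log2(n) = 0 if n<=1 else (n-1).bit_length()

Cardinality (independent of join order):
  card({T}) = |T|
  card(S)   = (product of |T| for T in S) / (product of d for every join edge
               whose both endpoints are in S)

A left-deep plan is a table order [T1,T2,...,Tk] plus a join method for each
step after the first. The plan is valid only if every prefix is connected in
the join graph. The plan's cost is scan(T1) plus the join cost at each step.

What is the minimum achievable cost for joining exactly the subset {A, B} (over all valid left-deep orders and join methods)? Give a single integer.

760

Selinger DP over subsets of {A,B}:
  {A}: scan cost=150, card=150
  {B}: scan cost=40, card=40
  {AB}: card=400; try (A,nl_idx)→760, (B,hash)→780, (A,merge)→1670, (B,merge)→1780, (A,hash)→2480, (A,nl)→6040 …(+1); best=760 via (A,nl_idx)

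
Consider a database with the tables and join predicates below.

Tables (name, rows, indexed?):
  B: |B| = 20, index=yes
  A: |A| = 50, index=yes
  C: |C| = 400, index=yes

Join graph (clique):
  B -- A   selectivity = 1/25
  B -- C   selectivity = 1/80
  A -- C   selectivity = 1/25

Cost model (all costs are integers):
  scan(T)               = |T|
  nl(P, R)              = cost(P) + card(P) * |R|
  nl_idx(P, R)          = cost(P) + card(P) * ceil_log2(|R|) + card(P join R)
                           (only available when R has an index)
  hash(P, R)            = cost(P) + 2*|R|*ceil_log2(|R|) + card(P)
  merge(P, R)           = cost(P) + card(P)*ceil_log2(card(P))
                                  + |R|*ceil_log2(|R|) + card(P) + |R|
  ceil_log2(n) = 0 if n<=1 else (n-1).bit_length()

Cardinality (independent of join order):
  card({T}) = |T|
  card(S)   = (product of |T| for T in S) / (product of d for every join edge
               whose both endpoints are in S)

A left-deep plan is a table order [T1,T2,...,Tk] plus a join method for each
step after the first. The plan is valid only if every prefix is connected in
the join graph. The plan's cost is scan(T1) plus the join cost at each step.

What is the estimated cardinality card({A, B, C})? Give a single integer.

Tables in S: A(50), B(20), C(400)
Edges inside S: B-A(d=25), B-C(d=80), A-C(d=25)
numerator = 50 * 20 * 400 = 400000
denominator = 25 * 80 * 25 = 50000
card(S) = 400000 / 50000 = 8

8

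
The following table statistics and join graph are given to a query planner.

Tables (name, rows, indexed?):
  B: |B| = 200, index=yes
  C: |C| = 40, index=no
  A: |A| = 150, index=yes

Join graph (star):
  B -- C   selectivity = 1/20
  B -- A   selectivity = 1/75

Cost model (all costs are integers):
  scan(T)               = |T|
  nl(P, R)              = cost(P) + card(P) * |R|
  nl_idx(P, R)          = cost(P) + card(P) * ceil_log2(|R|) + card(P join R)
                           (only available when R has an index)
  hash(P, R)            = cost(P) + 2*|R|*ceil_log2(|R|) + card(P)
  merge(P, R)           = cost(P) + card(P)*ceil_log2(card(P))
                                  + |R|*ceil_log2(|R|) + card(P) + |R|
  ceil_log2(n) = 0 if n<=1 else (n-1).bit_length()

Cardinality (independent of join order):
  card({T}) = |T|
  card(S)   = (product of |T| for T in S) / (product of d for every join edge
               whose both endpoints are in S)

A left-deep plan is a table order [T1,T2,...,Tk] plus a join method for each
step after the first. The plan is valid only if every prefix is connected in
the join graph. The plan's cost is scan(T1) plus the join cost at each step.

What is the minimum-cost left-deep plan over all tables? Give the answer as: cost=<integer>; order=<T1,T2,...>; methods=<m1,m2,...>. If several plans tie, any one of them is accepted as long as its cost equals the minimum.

Selinger DP (subsets sized 1..n):
  {B}: scan cost=200, card=200
  {C}: scan cost=40, card=40
  {A}: scan cost=150, card=150
  {BC}: card=400; try (B,nl_idx)→760, (C,hash)→880, (B,merge)→2120, (C,merge)→2280, (B,hash)→3280, (B,nl)→8040 …(+1); best=760 via (B,nl_idx)
  {AB}: card=400; try (B,nl_idx)→1750, (A,nl_idx)→2200, (A,hash)→2800, (B,merge)→3300, (A,merge)→3350, (B,hash)→3500 …(+2); best=1750 via (B,nl_idx)
  {ABC}: card=800; try (C,hash)→2630, (A,hash)→3560, (A,nl_idx)→4760, (C,merge)→6030, (A,merge)→6110, (C,nl)→17750 …(+1); best=2630 via (C,hash)

cost=2630; order=A,B,C; methods=nl_idx,hash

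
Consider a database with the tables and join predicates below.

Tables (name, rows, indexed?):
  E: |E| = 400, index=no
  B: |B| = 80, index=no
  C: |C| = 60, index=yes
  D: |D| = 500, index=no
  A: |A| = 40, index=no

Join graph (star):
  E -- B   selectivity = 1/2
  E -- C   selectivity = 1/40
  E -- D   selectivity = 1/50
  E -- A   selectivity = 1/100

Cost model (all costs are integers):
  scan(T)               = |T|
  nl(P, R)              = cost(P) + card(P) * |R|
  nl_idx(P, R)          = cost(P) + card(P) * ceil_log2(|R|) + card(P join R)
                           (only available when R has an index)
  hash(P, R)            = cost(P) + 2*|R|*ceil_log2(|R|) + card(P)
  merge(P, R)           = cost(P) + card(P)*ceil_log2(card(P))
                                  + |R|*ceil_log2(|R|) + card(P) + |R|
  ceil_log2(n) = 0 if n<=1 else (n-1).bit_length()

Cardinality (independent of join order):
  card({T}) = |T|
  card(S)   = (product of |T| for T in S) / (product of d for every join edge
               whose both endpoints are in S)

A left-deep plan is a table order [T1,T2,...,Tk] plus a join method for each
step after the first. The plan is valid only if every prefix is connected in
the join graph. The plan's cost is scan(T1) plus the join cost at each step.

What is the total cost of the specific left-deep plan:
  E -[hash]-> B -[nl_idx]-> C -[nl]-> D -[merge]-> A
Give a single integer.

step 1: scan E: cost=400, card=400
step 2: join B via hash
    card(P join B) = 400*80/(2) = 16000
    cost = 400 + 2*80*7 + 400 = 1920
step 3: join C via nl_idx
    card(P join C) = 16000*60/(40) = 24000
    cost = 1920 + 16000*6 + 24000 = 121920
step 4: join D via nl
    card(P join D) = 24000*500/(50) = 240000
    cost = 121920 + 24000*500 = 12121920
step 5: join A via merge
    card(P join A) = 240000*40/(100) = 96000
    cost = 12121920 + 240000*18 + 40*6 + 240000 + 40 = 16682200

16682200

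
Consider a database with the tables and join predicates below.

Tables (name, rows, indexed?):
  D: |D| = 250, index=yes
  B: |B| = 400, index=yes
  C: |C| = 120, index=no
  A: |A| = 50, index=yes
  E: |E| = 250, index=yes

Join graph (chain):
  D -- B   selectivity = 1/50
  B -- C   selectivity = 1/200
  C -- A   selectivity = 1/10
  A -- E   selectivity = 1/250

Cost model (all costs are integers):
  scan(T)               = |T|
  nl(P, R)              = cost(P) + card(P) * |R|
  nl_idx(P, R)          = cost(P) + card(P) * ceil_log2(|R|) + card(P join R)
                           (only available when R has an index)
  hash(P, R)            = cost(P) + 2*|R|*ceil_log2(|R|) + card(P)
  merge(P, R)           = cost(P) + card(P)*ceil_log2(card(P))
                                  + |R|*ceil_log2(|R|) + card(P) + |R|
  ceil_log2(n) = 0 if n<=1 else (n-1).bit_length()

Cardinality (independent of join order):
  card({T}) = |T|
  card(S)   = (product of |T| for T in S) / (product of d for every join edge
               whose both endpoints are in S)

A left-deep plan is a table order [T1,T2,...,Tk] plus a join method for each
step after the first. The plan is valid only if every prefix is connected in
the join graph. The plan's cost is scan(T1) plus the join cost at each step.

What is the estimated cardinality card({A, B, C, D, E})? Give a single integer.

6000

Tables in S: A(50), B(400), C(120), D(250), E(250)
Edges inside S: D-B(d=50), B-C(d=200), C-A(d=10), A-E(d=250)
numerator = 50 * 400 * 120 * 250 * 250 = 150000000000
denominator = 50 * 200 * 10 * 250 = 25000000
card(S) = 150000000000 / 25000000 = 6000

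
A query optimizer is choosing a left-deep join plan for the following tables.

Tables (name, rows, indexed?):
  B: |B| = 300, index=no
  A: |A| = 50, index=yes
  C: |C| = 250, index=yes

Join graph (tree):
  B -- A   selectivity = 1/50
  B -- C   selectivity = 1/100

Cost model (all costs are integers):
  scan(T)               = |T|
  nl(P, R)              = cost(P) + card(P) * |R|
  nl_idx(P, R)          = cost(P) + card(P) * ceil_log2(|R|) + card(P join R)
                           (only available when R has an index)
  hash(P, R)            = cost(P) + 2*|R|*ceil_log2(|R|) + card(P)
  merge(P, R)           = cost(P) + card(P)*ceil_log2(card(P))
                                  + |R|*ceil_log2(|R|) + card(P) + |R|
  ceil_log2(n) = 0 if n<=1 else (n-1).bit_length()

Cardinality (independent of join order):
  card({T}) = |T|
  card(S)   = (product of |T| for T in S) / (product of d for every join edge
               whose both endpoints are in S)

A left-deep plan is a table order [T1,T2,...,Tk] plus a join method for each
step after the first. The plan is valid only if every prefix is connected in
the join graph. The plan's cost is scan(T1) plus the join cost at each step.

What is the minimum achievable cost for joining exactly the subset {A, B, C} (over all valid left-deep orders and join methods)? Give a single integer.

Selinger DP over subsets of {A,B,C}:
  {B}: scan cost=300, card=300
  {A}: scan cost=50, card=50
  {C}: scan cost=250, card=250
  {AB}: card=300; try (A,hash)→1200, (A,nl_idx)→2400, (B,merge)→3400, (A,merge)→3650, (B,hash)→5500, (B,nl)→15050 …(+1); best=1200 via (A,hash)
  {BC}: card=750; try (C,nl_idx)→3450, (C,hash)→4600, (B,merge)→5500, (C,merge)→5550, (B,hash)→5900, (B,nl)→75250 …(+1); best=3450 via (C,nl_idx)
  {ABC}: card=750; try (C,nl_idx)→4350, (A,hash)→4800, (C,hash)→5500, (C,merge)→6450, (A,nl_idx)→8700, (A,merge)→12050 …(+2); best=4350 via (C,nl_idx)

4350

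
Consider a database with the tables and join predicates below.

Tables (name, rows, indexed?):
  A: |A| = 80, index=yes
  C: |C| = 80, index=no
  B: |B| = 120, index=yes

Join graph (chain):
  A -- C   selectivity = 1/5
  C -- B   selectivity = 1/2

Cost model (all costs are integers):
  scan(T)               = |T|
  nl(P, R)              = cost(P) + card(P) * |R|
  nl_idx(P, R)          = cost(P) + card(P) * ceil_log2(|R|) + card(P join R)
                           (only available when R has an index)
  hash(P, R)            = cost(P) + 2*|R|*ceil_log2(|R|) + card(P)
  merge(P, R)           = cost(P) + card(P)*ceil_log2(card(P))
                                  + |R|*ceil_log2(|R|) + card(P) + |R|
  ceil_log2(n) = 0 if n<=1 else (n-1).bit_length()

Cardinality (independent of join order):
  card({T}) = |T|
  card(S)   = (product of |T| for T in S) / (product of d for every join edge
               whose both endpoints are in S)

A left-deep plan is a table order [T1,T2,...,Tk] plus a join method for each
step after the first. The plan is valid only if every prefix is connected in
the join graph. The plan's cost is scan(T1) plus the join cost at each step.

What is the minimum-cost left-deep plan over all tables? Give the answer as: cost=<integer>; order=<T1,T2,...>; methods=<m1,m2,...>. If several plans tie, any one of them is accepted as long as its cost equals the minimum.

Selinger DP (subsets sized 1..n):
  {A}: scan cost=80, card=80
  {C}: scan cost=80, card=80
  {B}: scan cost=120, card=120
  {AC}: card=1280; try (C,hash)→1280, (A,hash)→1280, (C,merge)→1360, (A,merge)→1360, (A,nl_idx)→1920, (C,nl)→6480 …(+1); best=1280 via (C,hash)
  {BC}: card=4800; try (C,hash)→1360, (B,merge)→1680, (C,merge)→1720, (B,hash)→1840, (B,nl_idx)→5440, (B,nl)→9680 …(+1); best=1360 via (C,hash)
  {ABC}: card=76800; try (B,hash)→4240, (A,hash)→7280, (B,merge)→17600, (A,merge)→69200, (B,nl_idx)→87040, (A,nl_idx)→111760 …(+2); best=4240 via (B,hash)

cost=4240; order=A,C,B; methods=hash,hash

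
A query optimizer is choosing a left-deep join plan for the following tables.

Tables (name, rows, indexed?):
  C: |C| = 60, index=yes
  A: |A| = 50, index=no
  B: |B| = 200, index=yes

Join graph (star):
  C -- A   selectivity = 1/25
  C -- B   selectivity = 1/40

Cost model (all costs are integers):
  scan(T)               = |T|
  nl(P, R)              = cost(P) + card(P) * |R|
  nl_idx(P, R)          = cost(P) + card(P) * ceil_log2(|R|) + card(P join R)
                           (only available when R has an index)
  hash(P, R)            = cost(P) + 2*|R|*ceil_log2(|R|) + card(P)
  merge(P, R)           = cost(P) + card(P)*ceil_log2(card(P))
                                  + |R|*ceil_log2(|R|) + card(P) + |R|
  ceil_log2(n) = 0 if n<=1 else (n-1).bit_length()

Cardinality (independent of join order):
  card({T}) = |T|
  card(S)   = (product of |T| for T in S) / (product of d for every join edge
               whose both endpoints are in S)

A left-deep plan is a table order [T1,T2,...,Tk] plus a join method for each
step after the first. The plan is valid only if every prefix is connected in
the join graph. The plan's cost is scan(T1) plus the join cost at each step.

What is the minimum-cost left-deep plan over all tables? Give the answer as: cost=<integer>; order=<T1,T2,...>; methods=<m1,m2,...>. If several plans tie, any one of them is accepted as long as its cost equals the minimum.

Selinger DP (subsets sized 1..n):
  {C}: scan cost=60, card=60
  {A}: scan cost=50, card=50
  {B}: scan cost=200, card=200
  {AC}: card=120; try (C,nl_idx)→470, (A,hash)→720, (C,hash)→820, (C,merge)→820, (A,merge)→830, (C,nl)→3050 …(+1); best=470 via (C,nl_idx)
  {BC}: card=300; try (B,nl_idx)→840, (C,hash)→1120, (C,nl_idx)→1700, (B,merge)→2280, (C,merge)→2420, (B,hash)→3320 …(+2); best=840 via (B,nl_idx)
  {ABC}: card=600; try (A,hash)→1740, (B,nl_idx)→2030, (B,merge)→3230, (B,hash)→3790, (A,merge)→4190, (A,nl)→15840 …(+1); best=1740 via (A,hash)

cost=1740; order=C,B,A; methods=nl_idx,hash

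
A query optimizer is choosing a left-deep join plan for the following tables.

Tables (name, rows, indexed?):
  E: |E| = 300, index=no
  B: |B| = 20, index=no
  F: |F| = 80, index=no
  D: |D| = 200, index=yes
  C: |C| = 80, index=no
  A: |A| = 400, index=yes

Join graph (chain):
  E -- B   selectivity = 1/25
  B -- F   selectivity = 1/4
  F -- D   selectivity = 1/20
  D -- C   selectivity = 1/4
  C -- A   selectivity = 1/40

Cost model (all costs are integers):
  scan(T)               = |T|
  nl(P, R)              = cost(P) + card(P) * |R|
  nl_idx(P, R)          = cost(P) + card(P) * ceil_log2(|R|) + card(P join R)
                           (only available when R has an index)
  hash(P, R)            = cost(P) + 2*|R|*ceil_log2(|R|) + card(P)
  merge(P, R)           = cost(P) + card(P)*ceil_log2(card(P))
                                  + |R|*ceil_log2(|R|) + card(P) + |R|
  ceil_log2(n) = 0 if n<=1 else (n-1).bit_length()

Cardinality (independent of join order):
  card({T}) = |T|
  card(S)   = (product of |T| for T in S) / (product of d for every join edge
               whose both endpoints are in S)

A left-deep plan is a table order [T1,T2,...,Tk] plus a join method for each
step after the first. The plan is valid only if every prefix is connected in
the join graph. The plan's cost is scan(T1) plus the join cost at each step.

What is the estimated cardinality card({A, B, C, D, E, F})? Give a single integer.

9600000

Tables in S: A(400), B(20), C(80), D(200), E(300), F(80)
Edges inside S: E-B(d=25), B-F(d=4), F-D(d=20), D-C(d=4), C-A(d=40)
numerator = 400 * 20 * 80 * 200 * 300 * 80 = 3072000000000
denominator = 25 * 4 * 20 * 4 * 40 = 320000
card(S) = 3072000000000 / 320000 = 9600000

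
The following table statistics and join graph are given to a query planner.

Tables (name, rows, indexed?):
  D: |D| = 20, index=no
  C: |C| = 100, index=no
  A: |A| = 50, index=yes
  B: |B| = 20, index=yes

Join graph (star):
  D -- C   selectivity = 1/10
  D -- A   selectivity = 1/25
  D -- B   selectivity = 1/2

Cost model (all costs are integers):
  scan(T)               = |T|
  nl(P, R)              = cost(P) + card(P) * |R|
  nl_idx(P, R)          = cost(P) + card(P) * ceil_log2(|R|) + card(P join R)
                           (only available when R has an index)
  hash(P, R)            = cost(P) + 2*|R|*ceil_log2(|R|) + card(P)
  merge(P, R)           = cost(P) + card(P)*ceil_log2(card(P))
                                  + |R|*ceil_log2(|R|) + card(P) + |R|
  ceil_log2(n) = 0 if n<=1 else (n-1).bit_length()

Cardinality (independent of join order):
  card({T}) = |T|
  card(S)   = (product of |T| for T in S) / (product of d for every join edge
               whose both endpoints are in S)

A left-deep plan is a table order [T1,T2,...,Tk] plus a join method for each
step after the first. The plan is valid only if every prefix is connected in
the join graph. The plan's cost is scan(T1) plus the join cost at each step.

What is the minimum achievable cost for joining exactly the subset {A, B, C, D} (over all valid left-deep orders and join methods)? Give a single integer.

1800

Selinger DP over subsets of {A,B,C,D}:
  {D}: scan cost=20, card=20
  {C}: scan cost=100, card=100
  {A}: scan cost=50, card=50
  {B}: scan cost=20, card=20
  {CD}: card=200; try (D,hash)→400, (C,merge)→940, (D,merge)→1020, (C,hash)→1440, (C,nl)→2020, (D,nl)→2100; best=400 via (D,hash)
  {AD}: card=40; try (A,nl_idx)→180, (D,hash)→300, (A,merge)→490, (D,merge)→520, (A,hash)→640, (A,nl)→1020 …(+1); best=180 via (A,nl_idx)
  {BD}: card=200; try (D,hash)→240, (B,hash)→240, (D,merge)→260, (B,merge)→260, (B,nl_idx)→320, (D,nl)→420 …(+1); best=240 via (D,hash)
  {ACD}: card=400; try (A,hash)→1200, (C,merge)→1260, (C,hash)→1620, (A,nl_idx)→2000, (A,merge)→2550, (C,nl)→4180 …(+1); best=1200 via (A,hash)
  {BCD}: card=2000; try (B,hash)→800, (C,hash)→1840, (B,merge)→2320, (C,merge)→2840, (B,nl_idx)→3400, (B,nl)→4400 …(+1); best=800 via (B,hash)
  {ABD}: card=400; try (B,hash)→420, (B,merge)→580, (B,nl_idx)→780, (B,nl)→980, (A,hash)→1040, (A,nl_idx)→1840 …(+2); best=420 via (B,hash)
  {ABCD}: card=4000; try (B,hash)→1800, (C,hash)→2220, (A,hash)→3400, (C,merge)→5220, (B,merge)→5320, (B,nl_idx)→7200 …(+5); best=1800 via (B,hash)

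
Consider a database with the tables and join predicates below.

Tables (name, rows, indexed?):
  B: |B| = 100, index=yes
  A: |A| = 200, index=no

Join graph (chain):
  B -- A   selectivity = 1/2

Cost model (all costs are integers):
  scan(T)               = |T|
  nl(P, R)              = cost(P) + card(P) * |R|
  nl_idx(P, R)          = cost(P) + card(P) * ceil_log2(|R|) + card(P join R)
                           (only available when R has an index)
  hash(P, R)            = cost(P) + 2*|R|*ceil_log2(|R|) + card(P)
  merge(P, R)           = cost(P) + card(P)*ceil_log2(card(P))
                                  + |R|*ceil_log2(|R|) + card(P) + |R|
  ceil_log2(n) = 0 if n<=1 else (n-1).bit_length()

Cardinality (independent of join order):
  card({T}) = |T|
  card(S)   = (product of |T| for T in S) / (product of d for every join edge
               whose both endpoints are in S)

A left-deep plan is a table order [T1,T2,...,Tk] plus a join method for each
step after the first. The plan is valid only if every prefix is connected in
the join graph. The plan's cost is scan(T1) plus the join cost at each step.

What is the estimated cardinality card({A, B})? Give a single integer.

10000

Tables in S: A(200), B(100)
Edges inside S: B-A(d=2)
numerator = 200 * 100 = 20000
denominator = 2 = 2
card(S) = 20000 / 2 = 10000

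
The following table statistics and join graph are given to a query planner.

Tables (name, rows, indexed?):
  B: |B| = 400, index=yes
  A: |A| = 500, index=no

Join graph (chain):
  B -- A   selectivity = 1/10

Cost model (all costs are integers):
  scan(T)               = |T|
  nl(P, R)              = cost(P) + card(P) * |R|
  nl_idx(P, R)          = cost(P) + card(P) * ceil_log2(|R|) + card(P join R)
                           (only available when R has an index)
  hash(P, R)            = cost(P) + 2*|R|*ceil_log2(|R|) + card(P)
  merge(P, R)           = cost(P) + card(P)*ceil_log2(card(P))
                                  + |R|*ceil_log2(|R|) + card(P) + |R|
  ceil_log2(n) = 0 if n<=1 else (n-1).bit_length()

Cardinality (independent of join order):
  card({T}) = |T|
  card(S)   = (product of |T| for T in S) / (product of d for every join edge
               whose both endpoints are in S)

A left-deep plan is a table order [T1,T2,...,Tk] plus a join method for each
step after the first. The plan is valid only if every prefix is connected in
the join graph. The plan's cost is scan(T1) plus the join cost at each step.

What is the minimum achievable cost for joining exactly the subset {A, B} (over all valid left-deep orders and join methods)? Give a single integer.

Selinger DP over subsets of {A,B}:
  {B}: scan cost=400, card=400
  {A}: scan cost=500, card=500
  {AB}: card=20000; try (B,hash)→8200, (A,merge)→9400, (B,merge)→9500, (A,hash)→9800, (B,nl_idx)→25000, (A,nl)→200400 …(+1); best=8200 via (B,hash)

8200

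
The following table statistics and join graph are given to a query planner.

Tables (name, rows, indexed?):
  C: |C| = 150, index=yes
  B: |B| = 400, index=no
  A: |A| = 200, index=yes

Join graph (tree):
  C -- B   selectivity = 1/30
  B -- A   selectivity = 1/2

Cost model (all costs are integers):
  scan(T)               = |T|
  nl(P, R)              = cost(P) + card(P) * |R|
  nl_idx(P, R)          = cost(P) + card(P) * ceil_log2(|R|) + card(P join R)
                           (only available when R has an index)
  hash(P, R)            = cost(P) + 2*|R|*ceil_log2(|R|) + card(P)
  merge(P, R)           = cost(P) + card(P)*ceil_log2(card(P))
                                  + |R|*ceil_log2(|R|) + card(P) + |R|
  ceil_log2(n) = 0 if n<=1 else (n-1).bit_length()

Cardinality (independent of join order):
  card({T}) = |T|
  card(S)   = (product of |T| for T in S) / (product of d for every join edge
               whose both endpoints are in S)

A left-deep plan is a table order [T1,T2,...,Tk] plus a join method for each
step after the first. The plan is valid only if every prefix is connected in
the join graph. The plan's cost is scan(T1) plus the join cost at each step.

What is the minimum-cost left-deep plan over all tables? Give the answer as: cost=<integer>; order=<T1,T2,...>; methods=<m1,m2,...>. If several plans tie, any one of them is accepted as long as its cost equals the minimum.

cost=8400; order=B,C,A; methods=hash,hash

Selinger DP (subsets sized 1..n):
  {C}: scan cost=150, card=150
  {B}: scan cost=400, card=400
  {A}: scan cost=200, card=200
  {BC}: card=2000; try (C,hash)→3200, (B,merge)→5500, (C,nl_idx)→5600, (C,merge)→5750, (B,hash)→7500, (B,nl)→60150 …(+1); best=3200 via (C,hash)
  {AB}: card=40000; try (A,hash)→4000, (B,merge)→6000, (A,merge)→6200, (B,hash)→7600, (A,nl_idx)→43600, (B,nl)→80200 …(+1); best=4000 via (A,hash)
  {ABC}: card=200000; try (A,hash)→8400, (A,merge)→29000, (C,hash)→46400, (A,nl_idx)→219200, (A,nl)→403200, (C,nl_idx)→524000 …(+2); best=8400 via (A,hash)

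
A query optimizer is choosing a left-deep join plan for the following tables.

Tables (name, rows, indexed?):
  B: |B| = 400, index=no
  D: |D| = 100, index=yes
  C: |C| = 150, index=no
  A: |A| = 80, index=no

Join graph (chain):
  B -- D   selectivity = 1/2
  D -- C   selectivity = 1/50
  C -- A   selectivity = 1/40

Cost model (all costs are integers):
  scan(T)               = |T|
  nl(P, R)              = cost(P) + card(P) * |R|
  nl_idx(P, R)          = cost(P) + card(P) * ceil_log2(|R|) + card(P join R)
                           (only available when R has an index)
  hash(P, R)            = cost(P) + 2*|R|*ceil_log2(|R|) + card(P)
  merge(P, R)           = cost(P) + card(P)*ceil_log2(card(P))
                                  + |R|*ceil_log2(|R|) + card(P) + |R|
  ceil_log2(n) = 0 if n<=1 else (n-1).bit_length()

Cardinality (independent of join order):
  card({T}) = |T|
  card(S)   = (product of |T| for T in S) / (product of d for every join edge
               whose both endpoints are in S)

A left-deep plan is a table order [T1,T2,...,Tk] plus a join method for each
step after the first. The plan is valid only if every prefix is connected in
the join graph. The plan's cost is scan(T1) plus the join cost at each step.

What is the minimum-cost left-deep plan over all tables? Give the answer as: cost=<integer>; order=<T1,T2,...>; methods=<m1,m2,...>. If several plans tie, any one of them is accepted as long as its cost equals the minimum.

cost=10720; order=C,D,A,B; methods=nl_idx,hash,hash

Selinger DP (subsets sized 1..n):
  {B}: scan cost=400, card=400
  {D}: scan cost=100, card=100
  {C}: scan cost=150, card=150
  {A}: scan cost=80, card=80
  {BD}: card=20000; try (D,hash)→2200, (B,merge)→4900, (D,merge)→5200, (B,hash)→7400, (D,nl_idx)→23200, (B,nl)→40100 …(+1); best=2200 via (D,hash)
  {CD}: card=300; try (D,nl_idx)→1500, (D,hash)→1700, (C,merge)→2250, (D,merge)→2300, (C,hash)→2600, (C,nl)→15100 …(+1); best=1500 via (D,nl_idx)
  {AC}: card=300; try (A,hash)→1420, (C,merge)→2070, (A,merge)→2140, (C,hash)→2560, (C,nl)→12080, (A,nl)→12150; best=1420 via (A,hash)
  {BCD}: card=60000; try (B,merge)→8500, (B,hash)→9000, (C,hash)→24600, (B,nl)→121500, (C,merge)→323550, (C,nl)→3002200; best=8500 via (B,merge)
  {ACD}: card=600; try (A,hash)→2920, (D,hash)→3120, (D,nl_idx)→4120, (A,merge)→5140, (D,merge)→5220, (A,nl)→25500 …(+1); best=2920 via (A,hash)
  {ABCD}: card=120000; try (B,hash)→10720, (B,merge)→13520, (A,hash)→69620, (B,nl)→242920, (A,merge)→1029140, (A,nl)→4808500; best=10720 via (B,hash)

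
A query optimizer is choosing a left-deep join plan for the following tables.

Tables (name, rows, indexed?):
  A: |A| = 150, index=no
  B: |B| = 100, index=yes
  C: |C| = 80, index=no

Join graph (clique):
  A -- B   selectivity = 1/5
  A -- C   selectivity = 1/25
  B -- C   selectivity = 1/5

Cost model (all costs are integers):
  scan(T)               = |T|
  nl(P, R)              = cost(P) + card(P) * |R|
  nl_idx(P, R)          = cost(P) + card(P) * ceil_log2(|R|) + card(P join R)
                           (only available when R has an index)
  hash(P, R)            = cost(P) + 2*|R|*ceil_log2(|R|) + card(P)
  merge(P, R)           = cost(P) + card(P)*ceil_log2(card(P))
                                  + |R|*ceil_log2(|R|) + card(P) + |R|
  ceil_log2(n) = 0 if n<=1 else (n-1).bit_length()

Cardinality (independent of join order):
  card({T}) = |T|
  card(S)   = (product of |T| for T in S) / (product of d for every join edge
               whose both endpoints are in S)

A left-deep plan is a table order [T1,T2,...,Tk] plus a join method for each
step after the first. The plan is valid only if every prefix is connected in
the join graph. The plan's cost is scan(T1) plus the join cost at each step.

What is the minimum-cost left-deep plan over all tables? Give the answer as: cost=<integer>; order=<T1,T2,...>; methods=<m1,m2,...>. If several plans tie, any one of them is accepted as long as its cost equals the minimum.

Selinger DP (subsets sized 1..n):
  {A}: scan cost=150, card=150
  {B}: scan cost=100, card=100
  {C}: scan cost=80, card=80
  {AB}: card=3000; try (B,hash)→1700, (A,merge)→2250, (B,merge)→2300, (A,hash)→2600, (B,nl_idx)→4200, (A,nl)→15100 …(+1); best=1700 via (B,hash)
  {AC}: card=480; try (C,hash)→1420, (A,merge)→2070, (C,merge)→2140, (A,hash)→2560, (A,nl)→12080, (C,nl)→12150; best=1420 via (C,hash)
  {BC}: card=1600; try (C,hash)→1320, (B,merge)→1520, (C,merge)→1540, (B,hash)→1560, (B,nl_idx)→2240, (B,nl)→8080 …(+1); best=1320 via (C,hash)
  {ABC}: card=1920; try (B,hash)→3300, (A,hash)→5320, (C,hash)→5820, (B,nl_idx)→6700, (B,merge)→7020, (A,merge)→21870 …(+4); best=3300 via (B,hash)

cost=3300; order=A,C,B; methods=hash,hash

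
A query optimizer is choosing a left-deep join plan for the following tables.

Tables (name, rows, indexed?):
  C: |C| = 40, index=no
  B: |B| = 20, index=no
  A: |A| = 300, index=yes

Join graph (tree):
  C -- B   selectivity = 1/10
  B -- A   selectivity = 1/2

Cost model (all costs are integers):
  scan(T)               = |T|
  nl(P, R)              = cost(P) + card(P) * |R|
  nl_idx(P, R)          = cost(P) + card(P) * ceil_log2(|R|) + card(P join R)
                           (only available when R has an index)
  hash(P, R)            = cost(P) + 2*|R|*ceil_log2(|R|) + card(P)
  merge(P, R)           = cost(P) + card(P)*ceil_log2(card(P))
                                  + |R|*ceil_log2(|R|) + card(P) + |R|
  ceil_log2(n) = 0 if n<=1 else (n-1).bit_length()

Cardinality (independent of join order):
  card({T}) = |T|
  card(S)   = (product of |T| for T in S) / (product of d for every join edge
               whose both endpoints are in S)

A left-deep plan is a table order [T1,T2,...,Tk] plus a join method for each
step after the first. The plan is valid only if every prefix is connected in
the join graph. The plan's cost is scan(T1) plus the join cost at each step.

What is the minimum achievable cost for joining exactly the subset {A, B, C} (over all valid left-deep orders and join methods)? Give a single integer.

Selinger DP over subsets of {A,B,C}:
  {C}: scan cost=40, card=40
  {B}: scan cost=20, card=20
  {A}: scan cost=300, card=300
  {BC}: card=80; try (B,hash)→280, (C,merge)→420, (B,merge)→440, (C,hash)→520, (C,nl)→820, (B,nl)→840; best=280 via (B,hash)
  {AB}: card=3000; try (B,hash)→800, (A,merge)→3140, (A,nl_idx)→3200, (B,merge)→3420, (A,hash)→5440, (A,nl)→6020 …(+1); best=800 via (B,hash)
  {ABC}: card=12000; try (A,merge)→3920, (C,hash)→4280, (A,hash)→5760, (A,nl_idx)→13000, (A,nl)→24280, (C,merge)→40080 …(+1); best=3920 via (A,merge)

3920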